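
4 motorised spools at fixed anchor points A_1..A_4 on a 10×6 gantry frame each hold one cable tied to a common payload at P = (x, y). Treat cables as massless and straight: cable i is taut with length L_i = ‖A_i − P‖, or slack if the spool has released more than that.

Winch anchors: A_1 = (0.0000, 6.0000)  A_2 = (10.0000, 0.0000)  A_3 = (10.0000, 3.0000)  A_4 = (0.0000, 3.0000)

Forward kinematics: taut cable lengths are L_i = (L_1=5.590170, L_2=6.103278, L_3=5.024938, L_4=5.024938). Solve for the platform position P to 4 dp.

each cable: (A_i−P)·(A_i−P) = L_i²; let k_i = ‖A_i‖²−L_i²
k_1 = 0.0000+36.0000−31.2500 = 4.7500
row 1: -20.0000x + 12.0000y = -58.0000  (k_2=62.7500)
row 2: -20.0000x + 6.0000y = -79.0000  (k_3=83.7500)
row 3: 0.0000x + 6.0000y = 21.0000  (k_4=-16.2500)
Cramer on rows 1–2 → x = 5.0000, y = 3.5000
check cable 4: ‖A_4−P‖² = 25.2500 ≈ L_4² = 25.2500 ✓

(5.0000, 3.5000)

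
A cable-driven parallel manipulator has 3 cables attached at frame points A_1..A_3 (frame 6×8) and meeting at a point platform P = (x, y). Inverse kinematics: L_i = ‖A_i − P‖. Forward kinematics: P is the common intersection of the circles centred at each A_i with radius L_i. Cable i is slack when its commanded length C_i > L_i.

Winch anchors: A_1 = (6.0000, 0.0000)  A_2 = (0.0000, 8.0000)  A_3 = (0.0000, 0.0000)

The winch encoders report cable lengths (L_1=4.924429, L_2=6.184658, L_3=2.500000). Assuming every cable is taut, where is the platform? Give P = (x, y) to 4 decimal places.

(1.5000, 2.0000)

expand ‖A_i−P‖²=L_i² and subtract eq 1 (c_i ≔ ‖A_i‖²−L_i²)
c_1 = 36.0000+0.0000−24.2500 = 11.7500
eq1−eq2 → [12.0000  -16.0000]·P = -14.0000
eq1−eq3 → [12.0000  0.0000]·P = 18.0000
2×2 solve → P = (1.5000, 2.0000)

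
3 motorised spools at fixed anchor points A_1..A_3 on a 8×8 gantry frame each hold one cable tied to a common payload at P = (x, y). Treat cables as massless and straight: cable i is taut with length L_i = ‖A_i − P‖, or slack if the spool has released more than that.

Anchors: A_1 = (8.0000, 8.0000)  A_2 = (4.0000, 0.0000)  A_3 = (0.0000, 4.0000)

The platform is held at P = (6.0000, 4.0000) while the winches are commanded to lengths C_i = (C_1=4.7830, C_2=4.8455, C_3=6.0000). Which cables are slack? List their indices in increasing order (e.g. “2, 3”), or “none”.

i=1: geometric 4.4721 vs commanded 4.7830 ⇒ slack
i=2: geometric 4.4721 vs commanded 4.8455 ⇒ slack
i=3: geometric 6.0000 vs commanded 6.0000 ⇒ taut

1, 2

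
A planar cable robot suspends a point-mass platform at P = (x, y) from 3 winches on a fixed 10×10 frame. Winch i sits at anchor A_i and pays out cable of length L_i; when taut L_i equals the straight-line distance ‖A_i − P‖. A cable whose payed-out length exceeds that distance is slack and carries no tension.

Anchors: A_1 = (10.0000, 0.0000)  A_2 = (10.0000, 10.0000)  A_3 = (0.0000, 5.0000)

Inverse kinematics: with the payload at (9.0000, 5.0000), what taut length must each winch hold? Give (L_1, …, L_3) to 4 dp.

(5.0990, 5.0990, 9.0000)

cable 1: Δx=1.0000, Δy=-5.0000; L_1 = √(Δx²+Δy²) = 5.0990
cable 2: Δx=1.0000, Δy=5.0000; L_2 = √(Δx²+Δy²) = 5.0990
cable 3: Δx=-9.0000, Δy=0.0000; L_3 = √(Δx²+Δy²) = 9.0000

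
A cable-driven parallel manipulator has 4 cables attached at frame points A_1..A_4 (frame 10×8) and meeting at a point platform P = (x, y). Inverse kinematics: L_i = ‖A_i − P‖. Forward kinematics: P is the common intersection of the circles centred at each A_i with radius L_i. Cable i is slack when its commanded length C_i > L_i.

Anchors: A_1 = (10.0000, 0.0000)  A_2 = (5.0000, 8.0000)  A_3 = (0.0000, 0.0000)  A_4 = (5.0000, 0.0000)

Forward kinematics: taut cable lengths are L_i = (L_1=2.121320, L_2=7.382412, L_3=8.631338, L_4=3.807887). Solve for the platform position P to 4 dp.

each cable: (A_i−P)·(A_i−P) = L_i²; let c_i = ‖A_i‖²−L_i²
c_1 = 100.0000+0.0000−4.5000 = 95.5000
row 1: 10.0000x − 16.0000y = 61.0000  (c_2=34.5000)
row 2: 20.0000x + 0.0000y = 170.0000  (c_3=-74.5000)
row 3: 10.0000x + 0.0000y = 85.0000  (c_4=10.5000)
Cramer on rows 1–2 → x = 8.5000, y = 1.5000
check cable 4: ‖A_4−P‖² = 14.5000 ≈ L_4² = 14.5000 ✓

(8.5000, 1.5000)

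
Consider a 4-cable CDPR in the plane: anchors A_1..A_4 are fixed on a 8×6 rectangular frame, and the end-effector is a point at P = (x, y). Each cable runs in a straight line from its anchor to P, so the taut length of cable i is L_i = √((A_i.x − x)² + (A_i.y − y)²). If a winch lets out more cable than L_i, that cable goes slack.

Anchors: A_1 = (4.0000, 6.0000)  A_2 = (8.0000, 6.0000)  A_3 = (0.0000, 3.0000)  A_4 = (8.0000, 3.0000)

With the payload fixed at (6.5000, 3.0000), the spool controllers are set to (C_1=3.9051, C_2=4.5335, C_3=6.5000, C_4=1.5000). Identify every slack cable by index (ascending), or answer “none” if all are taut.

2

cable 1: L_1 = ‖A_1−P‖ = 3.9051;  C_1 = 3.9051 → taut
cable 2: L_2 = ‖A_2−P‖ = 3.3541;  C_2 = 4.5335 → slack
cable 3: L_3 = ‖A_3−P‖ = 6.5000;  C_3 = 6.5000 → taut
cable 4: L_4 = ‖A_4−P‖ = 1.5000;  C_4 = 1.5000 → taut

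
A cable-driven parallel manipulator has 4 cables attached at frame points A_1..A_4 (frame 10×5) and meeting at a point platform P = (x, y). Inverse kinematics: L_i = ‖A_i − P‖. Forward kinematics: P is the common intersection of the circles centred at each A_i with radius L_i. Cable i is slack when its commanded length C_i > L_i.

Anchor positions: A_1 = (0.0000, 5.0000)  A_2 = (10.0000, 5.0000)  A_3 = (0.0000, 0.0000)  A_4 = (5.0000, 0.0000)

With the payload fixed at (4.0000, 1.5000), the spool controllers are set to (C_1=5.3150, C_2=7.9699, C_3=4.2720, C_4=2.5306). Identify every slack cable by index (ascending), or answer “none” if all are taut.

2, 4

cable 1: L_1 = ‖A_1−P‖ = 5.3151;  C_1 = 5.3150 → taut
cable 2: L_2 = ‖A_2−P‖ = 6.9462;  C_2 = 7.9699 → slack
cable 3: L_3 = ‖A_3−P‖ = 4.2720;  C_3 = 4.2720 → taut
cable 4: L_4 = ‖A_4−P‖ = 1.8028;  C_4 = 2.5306 → slack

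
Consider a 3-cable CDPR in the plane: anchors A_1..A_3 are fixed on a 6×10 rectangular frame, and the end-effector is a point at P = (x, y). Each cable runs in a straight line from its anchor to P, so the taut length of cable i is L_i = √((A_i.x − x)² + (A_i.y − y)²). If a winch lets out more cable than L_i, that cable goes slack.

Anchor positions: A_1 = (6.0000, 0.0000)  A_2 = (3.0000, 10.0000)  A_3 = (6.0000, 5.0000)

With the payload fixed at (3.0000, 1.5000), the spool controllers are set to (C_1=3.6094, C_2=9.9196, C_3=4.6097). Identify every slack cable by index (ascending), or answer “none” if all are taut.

cable 1: L_1 = ‖A_1−P‖ = 3.3541;  C_1 = 3.6094 → slack
cable 2: L_2 = ‖A_2−P‖ = 8.5000;  C_2 = 9.9196 → slack
cable 3: L_3 = ‖A_3−P‖ = 4.6098;  C_3 = 4.6097 → taut

1, 2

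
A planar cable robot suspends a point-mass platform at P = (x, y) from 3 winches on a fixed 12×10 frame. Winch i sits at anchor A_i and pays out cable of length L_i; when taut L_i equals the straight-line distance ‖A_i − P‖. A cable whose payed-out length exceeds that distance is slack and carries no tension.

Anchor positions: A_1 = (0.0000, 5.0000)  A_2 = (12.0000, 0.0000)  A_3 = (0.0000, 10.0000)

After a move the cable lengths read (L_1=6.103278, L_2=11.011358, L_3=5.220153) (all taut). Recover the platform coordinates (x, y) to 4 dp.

expand ‖A_i−P‖²=L_i² and subtract eq 1 (k_i ≔ ‖A_i‖²−L_i²)
k_1 = 0.0000+25.0000−37.2500 = -12.2500
eq1−eq2 → [-24.0000  10.0000]·P = -35.0000
eq1−eq3 → [0.0000  -10.0000]·P = -85.0000
2×2 solve → P = (5.0000, 8.5000)

(5.0000, 8.5000)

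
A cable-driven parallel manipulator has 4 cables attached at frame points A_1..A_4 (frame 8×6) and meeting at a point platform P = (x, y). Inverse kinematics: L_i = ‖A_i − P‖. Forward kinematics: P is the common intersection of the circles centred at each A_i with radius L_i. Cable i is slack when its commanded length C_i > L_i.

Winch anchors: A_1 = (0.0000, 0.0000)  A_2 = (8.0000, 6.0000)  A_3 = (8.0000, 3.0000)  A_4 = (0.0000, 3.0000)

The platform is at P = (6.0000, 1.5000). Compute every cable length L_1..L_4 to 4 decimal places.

cable 1: Δx=-6.0000, Δy=-1.5000; L_1 = √(Δx²+Δy²) = 6.1847
cable 2: Δx=2.0000, Δy=4.5000; L_2 = √(Δx²+Δy²) = 4.9244
cable 3: Δx=2.0000, Δy=1.5000; L_3 = √(Δx²+Δy²) = 2.5000
cable 4: Δx=-6.0000, Δy=1.5000; L_4 = √(Δx²+Δy²) = 6.1847

(6.1847, 4.9244, 2.5000, 6.1847)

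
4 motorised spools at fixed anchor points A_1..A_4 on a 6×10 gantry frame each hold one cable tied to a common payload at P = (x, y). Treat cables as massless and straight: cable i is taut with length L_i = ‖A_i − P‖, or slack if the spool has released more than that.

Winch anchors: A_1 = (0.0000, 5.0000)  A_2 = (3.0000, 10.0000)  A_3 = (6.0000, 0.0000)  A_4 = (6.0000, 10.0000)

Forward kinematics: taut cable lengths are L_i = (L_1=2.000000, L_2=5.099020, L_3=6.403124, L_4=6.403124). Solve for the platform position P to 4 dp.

(2.0000, 5.0000)

expand ‖A_i−P‖²=L_i² and subtract eq 1 (k_i ≔ ‖A_i‖²−L_i²)
k_1 = 0.0000+25.0000−4.0000 = 21.0000
eq1−eq2 → [-6.0000  -10.0000]·P = -62.0000
eq1−eq3 → [-12.0000  10.0000]·P = 26.0000
eq1−eq4 → [-12.0000  -10.0000]·P = -74.0000
2×2 solve → P = (2.0000, 5.0000)
check cable 4: ‖A_4−P‖² = 41.0000 ≈ L_4² = 41.0000 ✓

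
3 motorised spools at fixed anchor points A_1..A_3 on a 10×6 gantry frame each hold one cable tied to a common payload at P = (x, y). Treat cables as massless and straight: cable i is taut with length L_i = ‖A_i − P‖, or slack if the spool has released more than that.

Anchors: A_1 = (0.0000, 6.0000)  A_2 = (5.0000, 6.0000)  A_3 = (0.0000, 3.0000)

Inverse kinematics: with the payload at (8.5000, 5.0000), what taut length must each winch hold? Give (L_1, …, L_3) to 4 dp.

(8.5586, 3.6401, 8.7321)

L_1: Δ = A_1−P = (-8.5000, 1.0000) → ‖Δ‖ = √73.2500 = 8.5586
L_2: Δ = A_2−P = (-3.5000, 1.0000) → ‖Δ‖ = √13.2500 = 3.6401
L_3: Δ = A_3−P = (-8.5000, -2.0000) → ‖Δ‖ = √76.2500 = 8.7321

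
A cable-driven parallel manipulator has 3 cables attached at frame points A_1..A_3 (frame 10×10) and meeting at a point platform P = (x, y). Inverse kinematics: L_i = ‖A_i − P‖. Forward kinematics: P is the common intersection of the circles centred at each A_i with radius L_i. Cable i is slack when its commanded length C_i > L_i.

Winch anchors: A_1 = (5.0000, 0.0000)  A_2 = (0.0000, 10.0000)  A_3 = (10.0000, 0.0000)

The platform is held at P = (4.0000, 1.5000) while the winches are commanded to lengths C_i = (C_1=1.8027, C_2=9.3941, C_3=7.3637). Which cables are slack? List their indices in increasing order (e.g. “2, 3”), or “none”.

cable 1: L_1 = ‖A_1−P‖ = 1.8028;  C_1 = 1.8027 → taut
cable 2: L_2 = ‖A_2−P‖ = 9.3941;  C_2 = 9.3941 → taut
cable 3: L_3 = ‖A_3−P‖ = 6.1847;  C_3 = 7.3637 → slack

3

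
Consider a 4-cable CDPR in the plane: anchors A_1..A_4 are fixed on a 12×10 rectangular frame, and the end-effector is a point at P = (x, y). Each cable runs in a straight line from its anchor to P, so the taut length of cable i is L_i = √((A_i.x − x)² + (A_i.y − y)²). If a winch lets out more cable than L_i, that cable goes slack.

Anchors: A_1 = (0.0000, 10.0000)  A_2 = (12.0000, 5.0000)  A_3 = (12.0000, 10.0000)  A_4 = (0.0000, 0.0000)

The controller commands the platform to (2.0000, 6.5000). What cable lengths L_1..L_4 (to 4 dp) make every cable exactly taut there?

L_1 = √((0.0000−2.0000)² + (10.0000−6.5000)²) = 4.0311
L_2 = √((12.0000−2.0000)² + (5.0000−6.5000)²) = 10.1119
L_3 = √((12.0000−2.0000)² + (10.0000−6.5000)²) = 10.5948
L_4 = √((0.0000−2.0000)² + (0.0000−6.5000)²) = 6.8007

(4.0311, 10.1119, 10.5948, 6.8007)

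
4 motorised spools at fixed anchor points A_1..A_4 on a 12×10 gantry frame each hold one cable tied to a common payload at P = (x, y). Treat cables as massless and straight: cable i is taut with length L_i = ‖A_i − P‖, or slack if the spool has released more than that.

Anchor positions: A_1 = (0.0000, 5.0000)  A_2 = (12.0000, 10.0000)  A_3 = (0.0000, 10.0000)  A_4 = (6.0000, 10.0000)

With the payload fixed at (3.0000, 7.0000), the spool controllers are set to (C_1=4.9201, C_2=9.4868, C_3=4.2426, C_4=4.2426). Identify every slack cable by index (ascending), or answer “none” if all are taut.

1

cable 1: L_1 = ‖A_1−P‖ = 3.6056;  C_1 = 4.9201 → slack
cable 2: L_2 = ‖A_2−P‖ = 9.4868;  C_2 = 9.4868 → taut
cable 3: L_3 = ‖A_3−P‖ = 4.2426;  C_3 = 4.2426 → taut
cable 4: L_4 = ‖A_4−P‖ = 4.2426;  C_4 = 4.2426 → taut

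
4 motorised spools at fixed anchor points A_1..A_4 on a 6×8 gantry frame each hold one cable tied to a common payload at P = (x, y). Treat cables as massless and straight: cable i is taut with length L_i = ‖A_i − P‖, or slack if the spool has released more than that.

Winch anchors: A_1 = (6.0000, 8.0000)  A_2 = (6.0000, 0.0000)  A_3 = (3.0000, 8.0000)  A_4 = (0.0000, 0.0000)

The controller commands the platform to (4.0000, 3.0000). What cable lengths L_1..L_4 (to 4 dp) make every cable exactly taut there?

L_1 = √((6.0000−4.0000)² + (8.0000−3.0000)²) = 5.3852
L_2 = √((6.0000−4.0000)² + (0.0000−3.0000)²) = 3.6056
L_3 = √((3.0000−4.0000)² + (8.0000−3.0000)²) = 5.0990
L_4 = √((0.0000−4.0000)² + (0.0000−3.0000)²) = 5.0000

(5.3852, 3.6056, 5.0990, 5.0000)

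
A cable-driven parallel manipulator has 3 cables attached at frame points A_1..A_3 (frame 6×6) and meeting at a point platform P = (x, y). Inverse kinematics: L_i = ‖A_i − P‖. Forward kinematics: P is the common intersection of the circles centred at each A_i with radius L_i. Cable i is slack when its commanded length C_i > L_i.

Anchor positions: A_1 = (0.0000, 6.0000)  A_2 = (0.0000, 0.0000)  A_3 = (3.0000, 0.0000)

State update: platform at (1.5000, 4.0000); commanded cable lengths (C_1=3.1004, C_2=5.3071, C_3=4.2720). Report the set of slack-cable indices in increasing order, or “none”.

1, 2

cable 1: L_1 = ‖A_1−P‖ = 2.5000;  C_1 = 3.1004 → slack
cable 2: L_2 = ‖A_2−P‖ = 4.2720;  C_2 = 5.3071 → slack
cable 3: L_3 = ‖A_3−P‖ = 4.2720;  C_3 = 4.2720 → taut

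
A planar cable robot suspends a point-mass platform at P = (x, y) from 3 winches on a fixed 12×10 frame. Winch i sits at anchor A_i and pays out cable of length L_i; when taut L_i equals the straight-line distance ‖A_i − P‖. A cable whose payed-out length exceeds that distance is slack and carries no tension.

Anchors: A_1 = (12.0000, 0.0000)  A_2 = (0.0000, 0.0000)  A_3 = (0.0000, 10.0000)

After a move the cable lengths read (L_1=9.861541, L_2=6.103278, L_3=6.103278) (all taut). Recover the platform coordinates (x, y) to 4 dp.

(3.5000, 5.0000)

circle eqns → linear via eq_j − eq_1; set c_j = A_j·A_j − L_j²
c_1 = 144.0000+0.0000−97.2500 = 46.7500
24.0000·x + 0.0000·y = c_1−c_2 = 84.0000
24.0000·x − 20.0000·y = c_1−c_3 = -16.0000
solve first two rows → x=3.5000, y=5.0000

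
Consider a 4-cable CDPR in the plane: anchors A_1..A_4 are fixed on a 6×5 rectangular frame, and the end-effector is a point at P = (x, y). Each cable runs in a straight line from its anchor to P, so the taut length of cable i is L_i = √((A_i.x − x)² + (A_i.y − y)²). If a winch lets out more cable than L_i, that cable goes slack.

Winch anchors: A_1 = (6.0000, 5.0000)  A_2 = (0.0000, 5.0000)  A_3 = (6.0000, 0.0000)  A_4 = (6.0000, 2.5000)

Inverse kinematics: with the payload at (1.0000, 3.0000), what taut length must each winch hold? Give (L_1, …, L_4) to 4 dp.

L_1: Δ = A_1−P = (5.0000, 2.0000) → ‖Δ‖ = √29.0000 = 5.3852
L_2: Δ = A_2−P = (-1.0000, 2.0000) → ‖Δ‖ = √5.0000 = 2.2361
L_3: Δ = A_3−P = (5.0000, -3.0000) → ‖Δ‖ = √34.0000 = 5.8310
L_4: Δ = A_4−P = (5.0000, -0.5000) → ‖Δ‖ = √25.2500 = 5.0249

(5.3852, 2.2361, 5.8310, 5.0249)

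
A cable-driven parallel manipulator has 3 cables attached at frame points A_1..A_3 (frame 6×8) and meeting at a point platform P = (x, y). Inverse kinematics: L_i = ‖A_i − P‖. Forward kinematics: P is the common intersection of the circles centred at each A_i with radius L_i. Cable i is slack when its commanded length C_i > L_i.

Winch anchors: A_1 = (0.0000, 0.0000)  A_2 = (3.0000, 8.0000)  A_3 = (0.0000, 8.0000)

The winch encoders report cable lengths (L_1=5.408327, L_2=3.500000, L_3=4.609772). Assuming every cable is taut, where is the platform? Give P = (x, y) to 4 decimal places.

each cable: (A_i−P)·(A_i−P) = L_i²; let k_i = ‖A_i‖²−L_i²
k_1 = 0.0000+0.0000−29.2500 = -29.2500
row 1: -6.0000x − 16.0000y = -90.0000  (k_2=60.7500)
row 2: 0.0000x − 16.0000y = -72.0000  (k_3=42.7500)
Cramer on rows 1–2 → x = 3.0000, y = 4.5000

(3.0000, 4.5000)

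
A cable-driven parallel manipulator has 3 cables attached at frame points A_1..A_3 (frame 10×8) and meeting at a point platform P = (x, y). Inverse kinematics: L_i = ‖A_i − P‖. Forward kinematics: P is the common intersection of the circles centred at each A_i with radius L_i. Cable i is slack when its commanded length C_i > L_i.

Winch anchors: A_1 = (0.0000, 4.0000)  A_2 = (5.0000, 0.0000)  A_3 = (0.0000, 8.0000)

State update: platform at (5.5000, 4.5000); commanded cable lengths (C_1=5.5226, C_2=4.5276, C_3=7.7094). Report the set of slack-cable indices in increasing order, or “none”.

i=1: geometric 5.5227 vs commanded 5.5226 ⇒ taut
i=2: geometric 4.5277 vs commanded 4.5276 ⇒ taut
i=3: geometric 6.5192 vs commanded 7.7094 ⇒ slack

3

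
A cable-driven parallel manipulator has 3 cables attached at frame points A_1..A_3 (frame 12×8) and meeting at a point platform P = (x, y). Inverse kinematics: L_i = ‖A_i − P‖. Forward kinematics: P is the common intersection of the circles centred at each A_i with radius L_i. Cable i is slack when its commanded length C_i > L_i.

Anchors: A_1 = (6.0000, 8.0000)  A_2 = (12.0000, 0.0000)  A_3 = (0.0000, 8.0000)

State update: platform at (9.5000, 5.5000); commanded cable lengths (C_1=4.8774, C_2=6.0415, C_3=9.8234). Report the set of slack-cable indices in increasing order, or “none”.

i=1: geometric 4.3012 vs commanded 4.8774 ⇒ slack
i=2: geometric 6.0415 vs commanded 6.0415 ⇒ taut
i=3: geometric 9.8234 vs commanded 9.8234 ⇒ taut

1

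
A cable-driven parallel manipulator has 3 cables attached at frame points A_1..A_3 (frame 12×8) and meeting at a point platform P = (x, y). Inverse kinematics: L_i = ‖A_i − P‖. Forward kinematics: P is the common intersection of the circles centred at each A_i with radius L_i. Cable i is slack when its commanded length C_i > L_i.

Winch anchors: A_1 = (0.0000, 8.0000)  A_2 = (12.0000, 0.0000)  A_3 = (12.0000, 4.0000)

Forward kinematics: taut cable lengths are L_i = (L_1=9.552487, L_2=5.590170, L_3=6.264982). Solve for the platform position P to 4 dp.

(6.5000, 1.0000)

expand ‖A_i−P‖²=L_i² and subtract eq 1 (k_i ≔ ‖A_i‖²−L_i²)
k_1 = 0.0000+64.0000−91.2500 = -27.2500
eq1−eq2 → [-24.0000  16.0000]·P = -140.0000
eq1−eq3 → [-24.0000  8.0000]·P = -148.0000
2×2 solve → P = (6.5000, 1.0000)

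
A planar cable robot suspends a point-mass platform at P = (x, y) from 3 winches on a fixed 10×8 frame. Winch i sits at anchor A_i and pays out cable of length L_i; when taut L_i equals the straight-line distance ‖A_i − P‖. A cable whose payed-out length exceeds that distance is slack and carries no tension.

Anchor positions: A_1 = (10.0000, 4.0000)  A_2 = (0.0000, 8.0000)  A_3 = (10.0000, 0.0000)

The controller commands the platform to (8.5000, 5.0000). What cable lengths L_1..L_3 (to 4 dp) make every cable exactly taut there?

(1.8028, 9.0139, 5.2202)

L_1: Δ = A_1−P = (1.5000, -1.0000) → ‖Δ‖ = √3.2500 = 1.8028
L_2: Δ = A_2−P = (-8.5000, 3.0000) → ‖Δ‖ = √81.2500 = 9.0139
L_3: Δ = A_3−P = (1.5000, -5.0000) → ‖Δ‖ = √27.2500 = 5.2202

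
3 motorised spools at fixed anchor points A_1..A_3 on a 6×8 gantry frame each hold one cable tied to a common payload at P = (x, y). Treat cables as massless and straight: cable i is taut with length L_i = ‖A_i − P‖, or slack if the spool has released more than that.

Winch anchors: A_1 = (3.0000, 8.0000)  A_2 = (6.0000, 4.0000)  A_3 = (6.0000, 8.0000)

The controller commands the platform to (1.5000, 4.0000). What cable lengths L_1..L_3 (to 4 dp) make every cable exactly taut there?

cable 1: Δx=1.5000, Δy=4.0000; L_1 = √(Δx²+Δy²) = 4.2720
cable 2: Δx=4.5000, Δy=0.0000; L_2 = √(Δx²+Δy²) = 4.5000
cable 3: Δx=4.5000, Δy=4.0000; L_3 = √(Δx²+Δy²) = 6.0208

(4.2720, 4.5000, 6.0208)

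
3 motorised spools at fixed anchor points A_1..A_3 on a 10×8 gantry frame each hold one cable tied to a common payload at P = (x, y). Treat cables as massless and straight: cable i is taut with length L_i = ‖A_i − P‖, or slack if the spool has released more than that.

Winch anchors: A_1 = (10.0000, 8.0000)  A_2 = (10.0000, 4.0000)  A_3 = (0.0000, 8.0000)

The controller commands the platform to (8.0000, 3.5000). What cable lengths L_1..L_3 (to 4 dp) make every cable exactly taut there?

L_1: Δ = A_1−P = (2.0000, 4.5000) → ‖Δ‖ = √24.2500 = 4.9244
L_2: Δ = A_2−P = (2.0000, 0.5000) → ‖Δ‖ = √4.2500 = 2.0616
L_3: Δ = A_3−P = (-8.0000, 4.5000) → ‖Δ‖ = √84.2500 = 9.1788

(4.9244, 2.0616, 9.1788)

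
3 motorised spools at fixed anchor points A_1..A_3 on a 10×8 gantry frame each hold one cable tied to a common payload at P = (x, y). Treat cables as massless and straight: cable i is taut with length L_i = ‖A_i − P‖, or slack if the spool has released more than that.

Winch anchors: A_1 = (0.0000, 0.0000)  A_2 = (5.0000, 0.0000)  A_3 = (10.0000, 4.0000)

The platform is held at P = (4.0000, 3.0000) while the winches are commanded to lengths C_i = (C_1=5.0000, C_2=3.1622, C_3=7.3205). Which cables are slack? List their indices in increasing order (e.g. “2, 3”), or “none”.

cable 1: √((-4.0000)²+(-3.0000)²)=5.0000, C_1=5.0000: taut
cable 2: √((1.0000)²+(-3.0000)²)=3.1623, C_2=3.1622: taut
cable 3: √((6.0000)²+(1.0000)²)=6.0828, C_3=7.3205: slack

3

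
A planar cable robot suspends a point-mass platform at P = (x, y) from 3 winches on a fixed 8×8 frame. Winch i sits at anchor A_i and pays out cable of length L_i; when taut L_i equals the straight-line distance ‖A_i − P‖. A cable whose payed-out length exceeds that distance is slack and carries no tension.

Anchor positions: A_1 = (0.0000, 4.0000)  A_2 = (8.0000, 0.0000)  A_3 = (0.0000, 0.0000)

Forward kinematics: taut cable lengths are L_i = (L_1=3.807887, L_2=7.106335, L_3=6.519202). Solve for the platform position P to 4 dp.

(3.5000, 5.5000)

each cable: (A_i−P)·(A_i−P) = L_i²; let c_i = ‖A_i‖²−L_i²
c_1 = 0.0000+16.0000−14.5000 = 1.5000
row 1: -16.0000x + 8.0000y = -12.0000  (c_2=13.5000)
row 2: 0.0000x + 8.0000y = 44.0000  (c_3=-42.5000)
Cramer on rows 1–2 → x = 3.5000, y = 5.5000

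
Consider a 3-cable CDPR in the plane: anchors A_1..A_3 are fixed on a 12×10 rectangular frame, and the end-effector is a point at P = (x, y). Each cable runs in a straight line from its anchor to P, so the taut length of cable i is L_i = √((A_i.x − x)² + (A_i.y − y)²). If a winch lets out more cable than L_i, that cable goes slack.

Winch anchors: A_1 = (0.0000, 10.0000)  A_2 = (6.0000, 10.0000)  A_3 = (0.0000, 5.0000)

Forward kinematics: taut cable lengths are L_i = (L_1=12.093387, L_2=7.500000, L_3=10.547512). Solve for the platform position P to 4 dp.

(10.5000, 4.0000)

expand ‖A_i−P‖²=L_i² and subtract eq 1 (q_i ≔ ‖A_i‖²−L_i²)
q_1 = 0.0000+100.0000−146.2500 = -46.2500
eq1−eq2 → [-12.0000  0.0000]·P = -126.0000
eq1−eq3 → [0.0000  10.0000]·P = 40.0000
2×2 solve → P = (10.5000, 4.0000)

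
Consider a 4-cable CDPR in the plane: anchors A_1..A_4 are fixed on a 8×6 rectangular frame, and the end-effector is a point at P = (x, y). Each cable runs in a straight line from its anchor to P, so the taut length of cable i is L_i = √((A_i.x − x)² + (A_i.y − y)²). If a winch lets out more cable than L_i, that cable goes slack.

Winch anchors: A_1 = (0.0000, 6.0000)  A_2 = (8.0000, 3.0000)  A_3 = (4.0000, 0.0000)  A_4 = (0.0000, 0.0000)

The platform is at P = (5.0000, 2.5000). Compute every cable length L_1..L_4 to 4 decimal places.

(6.1033, 3.0414, 2.6926, 5.5902)

cable 1: Δx=-5.0000, Δy=3.5000; L_1 = √(Δx²+Δy²) = 6.1033
cable 2: Δx=3.0000, Δy=0.5000; L_2 = √(Δx²+Δy²) = 3.0414
cable 3: Δx=-1.0000, Δy=-2.5000; L_3 = √(Δx²+Δy²) = 2.6926
cable 4: Δx=-5.0000, Δy=-2.5000; L_4 = √(Δx²+Δy²) = 5.5902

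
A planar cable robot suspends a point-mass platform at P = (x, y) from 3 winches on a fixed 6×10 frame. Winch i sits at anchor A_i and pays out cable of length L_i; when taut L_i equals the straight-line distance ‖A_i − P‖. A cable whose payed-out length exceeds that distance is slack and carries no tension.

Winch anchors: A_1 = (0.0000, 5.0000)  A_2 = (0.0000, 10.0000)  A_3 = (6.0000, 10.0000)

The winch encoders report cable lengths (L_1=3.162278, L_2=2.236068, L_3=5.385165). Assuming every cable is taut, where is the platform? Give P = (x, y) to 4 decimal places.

circle eqns → linear via eq_j − eq_1; set c_j = A_j·A_j − L_j²
c_1 = 0.0000+25.0000−10.0000 = 15.0000
0.0000·x − 10.0000·y = c_1−c_2 = -80.0000
-12.0000·x − 10.0000·y = c_1−c_3 = -92.0000
solve first two rows → x=1.0000, y=8.0000

(1.0000, 8.0000)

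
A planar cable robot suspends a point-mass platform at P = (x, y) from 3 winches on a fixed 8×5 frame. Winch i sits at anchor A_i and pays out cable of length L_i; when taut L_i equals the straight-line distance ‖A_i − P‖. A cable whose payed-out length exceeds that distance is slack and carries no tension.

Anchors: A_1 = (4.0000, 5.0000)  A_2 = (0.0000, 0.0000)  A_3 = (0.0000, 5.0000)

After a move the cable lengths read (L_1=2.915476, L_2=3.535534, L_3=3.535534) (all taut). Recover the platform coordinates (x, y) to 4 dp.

circle eqns → linear via eq_j − eq_1; set k_j = A_j·A_j − L_j²
k_1 = 16.0000+25.0000−8.5000 = 32.5000
8.0000·x + 10.0000·y = k_1−k_2 = 45.0000
8.0000·x + 0.0000·y = k_1−k_3 = 20.0000
solve first two rows → x=2.5000, y=2.5000

(2.5000, 2.5000)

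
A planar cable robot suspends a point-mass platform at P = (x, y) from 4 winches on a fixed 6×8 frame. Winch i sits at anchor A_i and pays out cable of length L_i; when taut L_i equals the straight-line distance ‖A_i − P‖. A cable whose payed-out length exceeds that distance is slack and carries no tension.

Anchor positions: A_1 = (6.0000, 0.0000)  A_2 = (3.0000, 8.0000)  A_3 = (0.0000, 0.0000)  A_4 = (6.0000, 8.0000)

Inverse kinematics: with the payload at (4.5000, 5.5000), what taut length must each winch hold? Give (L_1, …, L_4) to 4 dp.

L_1: Δ = A_1−P = (1.5000, -5.5000) → ‖Δ‖ = √32.5000 = 5.7009
L_2: Δ = A_2−P = (-1.5000, 2.5000) → ‖Δ‖ = √8.5000 = 2.9155
L_3: Δ = A_3−P = (-4.5000, -5.5000) → ‖Δ‖ = √50.5000 = 7.1063
L_4: Δ = A_4−P = (1.5000, 2.5000) → ‖Δ‖ = √8.5000 = 2.9155

(5.7009, 2.9155, 7.1063, 2.9155)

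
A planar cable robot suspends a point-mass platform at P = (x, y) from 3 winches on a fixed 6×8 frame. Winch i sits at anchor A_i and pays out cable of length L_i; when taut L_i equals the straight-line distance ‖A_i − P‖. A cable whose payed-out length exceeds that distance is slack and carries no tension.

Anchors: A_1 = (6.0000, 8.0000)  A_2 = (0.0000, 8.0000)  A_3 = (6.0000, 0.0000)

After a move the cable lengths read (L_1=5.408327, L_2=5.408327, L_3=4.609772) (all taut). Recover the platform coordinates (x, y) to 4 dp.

(3.0000, 3.5000)

circle eqns → linear via eq_j − eq_1; set k_j = A_j·A_j − L_j²
k_1 = 36.0000+64.0000−29.2500 = 70.7500
12.0000·x + 0.0000·y = k_1−k_2 = 36.0000
0.0000·x + 16.0000·y = k_1−k_3 = 56.0000
solve first two rows → x=3.0000, y=3.5000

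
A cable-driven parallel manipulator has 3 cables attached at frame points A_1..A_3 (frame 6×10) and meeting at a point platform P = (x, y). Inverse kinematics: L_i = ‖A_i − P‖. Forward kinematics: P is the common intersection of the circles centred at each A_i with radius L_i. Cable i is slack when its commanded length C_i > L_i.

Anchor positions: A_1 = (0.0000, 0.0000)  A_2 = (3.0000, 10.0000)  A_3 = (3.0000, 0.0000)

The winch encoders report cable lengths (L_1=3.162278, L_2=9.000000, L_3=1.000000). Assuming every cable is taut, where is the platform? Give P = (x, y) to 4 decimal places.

each cable: (A_i−P)·(A_i−P) = L_i²; let q_i = ‖A_i‖²−L_i²
q_1 = 0.0000+0.0000−10.0000 = -10.0000
row 1: -6.0000x − 20.0000y = -38.0000  (q_2=28.0000)
row 2: -6.0000x + 0.0000y = -18.0000  (q_3=8.0000)
Cramer on rows 1–2 → x = 3.0000, y = 1.0000

(3.0000, 1.0000)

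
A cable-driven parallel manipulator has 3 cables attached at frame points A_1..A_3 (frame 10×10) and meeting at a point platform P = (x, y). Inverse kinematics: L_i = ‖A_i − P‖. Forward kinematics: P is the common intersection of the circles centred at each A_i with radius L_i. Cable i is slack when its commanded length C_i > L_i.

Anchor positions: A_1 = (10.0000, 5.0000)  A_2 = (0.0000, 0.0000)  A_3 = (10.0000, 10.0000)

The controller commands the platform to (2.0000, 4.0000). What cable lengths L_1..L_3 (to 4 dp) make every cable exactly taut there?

cable 1: Δx=8.0000, Δy=1.0000; L_1 = √(Δx²+Δy²) = 8.0623
cable 2: Δx=-2.0000, Δy=-4.0000; L_2 = √(Δx²+Δy²) = 4.4721
cable 3: Δx=8.0000, Δy=6.0000; L_3 = √(Δx²+Δy²) = 10.0000

(8.0623, 4.4721, 10.0000)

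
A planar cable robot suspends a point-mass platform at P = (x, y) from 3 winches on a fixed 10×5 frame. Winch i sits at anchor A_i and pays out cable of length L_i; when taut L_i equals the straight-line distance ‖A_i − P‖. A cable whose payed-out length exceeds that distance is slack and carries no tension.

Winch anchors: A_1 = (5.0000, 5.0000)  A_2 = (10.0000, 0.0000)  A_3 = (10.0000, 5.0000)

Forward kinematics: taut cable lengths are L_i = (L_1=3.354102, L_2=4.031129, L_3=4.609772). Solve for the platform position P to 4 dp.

(6.5000, 2.0000)

expand ‖A_i−P‖²=L_i² and subtract eq 1 (q_i ≔ ‖A_i‖²−L_i²)
q_1 = 25.0000+25.0000−11.2500 = 38.7500
eq1−eq2 → [-10.0000  10.0000]·P = -45.0000
eq1−eq3 → [-10.0000  0.0000]·P = -65.0000
2×2 solve → P = (6.5000, 2.0000)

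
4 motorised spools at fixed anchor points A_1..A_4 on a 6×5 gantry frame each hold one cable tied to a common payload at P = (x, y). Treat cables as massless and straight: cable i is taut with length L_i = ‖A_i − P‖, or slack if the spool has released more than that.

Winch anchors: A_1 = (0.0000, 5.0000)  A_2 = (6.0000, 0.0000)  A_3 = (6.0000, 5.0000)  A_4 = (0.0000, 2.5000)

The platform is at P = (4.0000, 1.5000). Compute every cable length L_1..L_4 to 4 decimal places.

L_1: Δ = A_1−P = (-4.0000, 3.5000) → ‖Δ‖ = √28.2500 = 5.3151
L_2: Δ = A_2−P = (2.0000, -1.5000) → ‖Δ‖ = √6.2500 = 2.5000
L_3: Δ = A_3−P = (2.0000, 3.5000) → ‖Δ‖ = √16.2500 = 4.0311
L_4: Δ = A_4−P = (-4.0000, 1.0000) → ‖Δ‖ = √17.0000 = 4.1231

(5.3151, 2.5000, 4.0311, 4.1231)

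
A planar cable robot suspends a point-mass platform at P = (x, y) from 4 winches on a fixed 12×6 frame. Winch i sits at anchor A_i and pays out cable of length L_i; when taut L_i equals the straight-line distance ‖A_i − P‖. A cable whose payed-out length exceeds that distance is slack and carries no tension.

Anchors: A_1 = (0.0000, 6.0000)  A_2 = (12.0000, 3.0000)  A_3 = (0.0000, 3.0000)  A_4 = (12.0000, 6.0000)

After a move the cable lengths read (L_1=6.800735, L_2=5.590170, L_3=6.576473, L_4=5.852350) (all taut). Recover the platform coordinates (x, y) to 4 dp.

expand ‖A_i−P‖²=L_i² and subtract eq 1 (c_i ≔ ‖A_i‖²−L_i²)
c_1 = 0.0000+36.0000−46.2500 = -10.2500
eq1−eq2 → [-24.0000  6.0000]·P = -132.0000
eq1−eq3 → [0.0000  6.0000]·P = 24.0000
eq1−eq4 → [-24.0000  0.0000]·P = -156.0000
2×2 solve → P = (6.5000, 4.0000)
check cable 4: ‖A_4−P‖² = 34.2500 ≈ L_4² = 34.2500 ✓

(6.5000, 4.0000)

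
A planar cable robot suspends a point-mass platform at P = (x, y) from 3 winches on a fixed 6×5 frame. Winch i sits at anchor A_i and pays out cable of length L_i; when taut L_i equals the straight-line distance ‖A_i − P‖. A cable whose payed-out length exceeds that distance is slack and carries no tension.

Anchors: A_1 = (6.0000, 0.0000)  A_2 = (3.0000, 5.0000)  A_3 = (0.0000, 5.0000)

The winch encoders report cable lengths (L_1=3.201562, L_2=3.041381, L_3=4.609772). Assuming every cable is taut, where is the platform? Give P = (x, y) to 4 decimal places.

(3.5000, 2.0000)

circle eqns → linear via eq_j − eq_1; set c_j = A_j·A_j − L_j²
c_1 = 36.0000+0.0000−10.2500 = 25.7500
6.0000·x − 10.0000·y = c_1−c_2 = 1.0000
12.0000·x − 10.0000·y = c_1−c_3 = 22.0000
solve first two rows → x=3.5000, y=2.0000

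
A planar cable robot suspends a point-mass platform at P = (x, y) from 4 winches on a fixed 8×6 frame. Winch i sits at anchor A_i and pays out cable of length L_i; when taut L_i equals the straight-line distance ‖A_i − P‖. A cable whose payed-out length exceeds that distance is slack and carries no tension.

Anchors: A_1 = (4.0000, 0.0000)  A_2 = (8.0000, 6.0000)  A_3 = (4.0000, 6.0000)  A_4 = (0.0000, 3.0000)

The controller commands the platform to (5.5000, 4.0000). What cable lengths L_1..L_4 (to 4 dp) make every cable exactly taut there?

L_1: Δ = A_1−P = (-1.5000, -4.0000) → ‖Δ‖ = √18.2500 = 4.2720
L_2: Δ = A_2−P = (2.5000, 2.0000) → ‖Δ‖ = √10.2500 = 3.2016
L_3: Δ = A_3−P = (-1.5000, 2.0000) → ‖Δ‖ = √6.2500 = 2.5000
L_4: Δ = A_4−P = (-5.5000, -1.0000) → ‖Δ‖ = √31.2500 = 5.5902

(4.2720, 3.2016, 2.5000, 5.5902)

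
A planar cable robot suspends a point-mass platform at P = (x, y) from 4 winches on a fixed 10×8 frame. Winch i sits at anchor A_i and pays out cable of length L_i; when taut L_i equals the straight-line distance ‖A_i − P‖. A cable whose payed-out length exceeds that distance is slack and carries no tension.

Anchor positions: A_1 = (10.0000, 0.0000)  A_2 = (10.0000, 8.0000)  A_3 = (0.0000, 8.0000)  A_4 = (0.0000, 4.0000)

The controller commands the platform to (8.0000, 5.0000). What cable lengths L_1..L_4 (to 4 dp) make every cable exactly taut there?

(5.3852, 3.6056, 8.5440, 8.0623)

L_1: Δ = A_1−P = (2.0000, -5.0000) → ‖Δ‖ = √29.0000 = 5.3852
L_2: Δ = A_2−P = (2.0000, 3.0000) → ‖Δ‖ = √13.0000 = 3.6056
L_3: Δ = A_3−P = (-8.0000, 3.0000) → ‖Δ‖ = √73.0000 = 8.5440
L_4: Δ = A_4−P = (-8.0000, -1.0000) → ‖Δ‖ = √65.0000 = 8.0623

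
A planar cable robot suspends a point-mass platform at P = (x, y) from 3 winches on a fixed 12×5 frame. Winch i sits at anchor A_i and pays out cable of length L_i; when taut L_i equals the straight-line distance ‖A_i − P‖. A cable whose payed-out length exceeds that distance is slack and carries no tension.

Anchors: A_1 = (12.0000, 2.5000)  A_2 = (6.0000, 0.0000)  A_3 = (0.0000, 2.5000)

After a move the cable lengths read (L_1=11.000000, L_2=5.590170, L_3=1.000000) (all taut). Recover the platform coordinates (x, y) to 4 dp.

each cable: (A_i−P)·(A_i−P) = L_i²; let c_i = ‖A_i‖²−L_i²
c_1 = 144.0000+6.2500−121.0000 = 29.2500
row 1: 12.0000x + 5.0000y = 24.5000  (c_2=4.7500)
row 2: 24.0000x + 0.0000y = 24.0000  (c_3=5.2500)
Cramer on rows 1–2 → x = 1.0000, y = 2.5000

(1.0000, 2.5000)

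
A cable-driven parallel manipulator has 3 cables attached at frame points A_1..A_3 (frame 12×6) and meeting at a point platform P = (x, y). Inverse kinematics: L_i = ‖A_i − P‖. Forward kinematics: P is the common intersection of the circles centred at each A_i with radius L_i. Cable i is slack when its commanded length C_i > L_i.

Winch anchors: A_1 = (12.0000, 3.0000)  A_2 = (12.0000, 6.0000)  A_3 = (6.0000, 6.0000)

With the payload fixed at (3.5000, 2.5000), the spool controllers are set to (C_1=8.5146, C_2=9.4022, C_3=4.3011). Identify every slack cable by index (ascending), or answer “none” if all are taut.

2

cable 1: L_1 = ‖A_1−P‖ = 8.5147;  C_1 = 8.5146 → taut
cable 2: L_2 = ‖A_2−P‖ = 9.1924;  C_2 = 9.4022 → slack
cable 3: L_3 = ‖A_3−P‖ = 4.3012;  C_3 = 4.3011 → taut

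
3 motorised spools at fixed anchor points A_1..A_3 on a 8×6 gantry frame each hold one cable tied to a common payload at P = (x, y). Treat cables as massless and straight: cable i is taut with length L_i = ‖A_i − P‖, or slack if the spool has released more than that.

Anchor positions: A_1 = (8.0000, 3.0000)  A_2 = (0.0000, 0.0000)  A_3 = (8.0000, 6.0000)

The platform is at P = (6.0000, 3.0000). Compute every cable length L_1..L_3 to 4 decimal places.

L_1: Δ = A_1−P = (2.0000, 0.0000) → ‖Δ‖ = √4.0000 = 2.0000
L_2: Δ = A_2−P = (-6.0000, -3.0000) → ‖Δ‖ = √45.0000 = 6.7082
L_3: Δ = A_3−P = (2.0000, 3.0000) → ‖Δ‖ = √13.0000 = 3.6056

(2.0000, 6.7082, 3.6056)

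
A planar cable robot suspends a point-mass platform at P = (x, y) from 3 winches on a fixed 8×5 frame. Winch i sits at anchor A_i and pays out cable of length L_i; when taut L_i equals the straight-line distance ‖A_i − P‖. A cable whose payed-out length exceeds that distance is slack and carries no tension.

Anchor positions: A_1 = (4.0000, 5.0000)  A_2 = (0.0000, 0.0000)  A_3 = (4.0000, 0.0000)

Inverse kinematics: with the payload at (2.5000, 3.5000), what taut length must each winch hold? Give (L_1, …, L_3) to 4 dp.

L_1: Δ = A_1−P = (1.5000, 1.5000) → ‖Δ‖ = √4.5000 = 2.1213
L_2: Δ = A_2−P = (-2.5000, -3.5000) → ‖Δ‖ = √18.5000 = 4.3012
L_3: Δ = A_3−P = (1.5000, -3.5000) → ‖Δ‖ = √14.5000 = 3.8079

(2.1213, 4.3012, 3.8079)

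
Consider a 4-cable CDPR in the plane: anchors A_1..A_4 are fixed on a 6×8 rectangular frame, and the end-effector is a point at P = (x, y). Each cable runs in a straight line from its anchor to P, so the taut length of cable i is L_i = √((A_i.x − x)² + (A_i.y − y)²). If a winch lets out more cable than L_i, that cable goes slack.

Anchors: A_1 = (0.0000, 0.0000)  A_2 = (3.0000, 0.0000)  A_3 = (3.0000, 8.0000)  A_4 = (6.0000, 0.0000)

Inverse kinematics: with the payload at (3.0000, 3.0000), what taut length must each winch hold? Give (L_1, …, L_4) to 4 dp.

(4.2426, 3.0000, 5.0000, 4.2426)

L_1: Δ = A_1−P = (-3.0000, -3.0000) → ‖Δ‖ = √18.0000 = 4.2426
L_2: Δ = A_2−P = (0.0000, -3.0000) → ‖Δ‖ = √9.0000 = 3.0000
L_3: Δ = A_3−P = (0.0000, 5.0000) → ‖Δ‖ = √25.0000 = 5.0000
L_4: Δ = A_4−P = (3.0000, -3.0000) → ‖Δ‖ = √18.0000 = 4.2426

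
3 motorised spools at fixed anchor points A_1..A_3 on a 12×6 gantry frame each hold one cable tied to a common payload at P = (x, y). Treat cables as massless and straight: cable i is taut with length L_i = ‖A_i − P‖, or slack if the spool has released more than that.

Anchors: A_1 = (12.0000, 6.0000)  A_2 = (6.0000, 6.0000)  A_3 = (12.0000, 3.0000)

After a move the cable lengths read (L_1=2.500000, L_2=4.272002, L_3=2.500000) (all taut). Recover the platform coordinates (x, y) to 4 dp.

(10.0000, 4.5000)

circle eqns → linear via eq_j − eq_1; set q_j = A_j·A_j − L_j²
q_1 = 144.0000+36.0000−6.2500 = 173.7500
12.0000·x + 0.0000·y = q_1−q_2 = 120.0000
0.0000·x + 6.0000·y = q_1−q_3 = 27.0000
solve first two rows → x=10.0000, y=4.5000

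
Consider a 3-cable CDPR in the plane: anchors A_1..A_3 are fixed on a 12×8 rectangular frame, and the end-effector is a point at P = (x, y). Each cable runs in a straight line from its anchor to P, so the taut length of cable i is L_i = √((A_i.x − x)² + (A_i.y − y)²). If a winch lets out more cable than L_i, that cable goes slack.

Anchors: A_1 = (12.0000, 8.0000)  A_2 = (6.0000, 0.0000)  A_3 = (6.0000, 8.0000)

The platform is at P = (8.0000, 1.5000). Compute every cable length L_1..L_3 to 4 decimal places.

(7.6322, 2.5000, 6.8007)

cable 1: Δx=4.0000, Δy=6.5000; L_1 = √(Δx²+Δy²) = 7.6322
cable 2: Δx=-2.0000, Δy=-1.5000; L_2 = √(Δx²+Δy²) = 2.5000
cable 3: Δx=-2.0000, Δy=6.5000; L_3 = √(Δx²+Δy²) = 6.8007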